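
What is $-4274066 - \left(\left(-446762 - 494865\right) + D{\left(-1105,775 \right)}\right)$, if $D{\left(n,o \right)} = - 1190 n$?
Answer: $-4647389$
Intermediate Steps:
$-4274066 - \left(\left(-446762 - 494865\right) + D{\left(-1105,775 \right)}\right) = -4274066 - \left(\left(-446762 - 494865\right) - -1314950\right) = -4274066 - \left(-941627 + 1314950\right) = -4274066 - 373323 = -4647389$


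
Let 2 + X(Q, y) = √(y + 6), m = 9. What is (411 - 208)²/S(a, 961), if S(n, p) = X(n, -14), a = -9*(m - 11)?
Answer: -41209/6 - 41209*I*√2/6 ≈ -6868.2 - 9713.0*I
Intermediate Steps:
X(Q, y) = -2 + √(6 + y) (X(Q, y) = -2 + √(y + 6) = -2 + √(6 + y))
a = 18 (a = -9*(9 - 11) = -9*(-2) = 18)
S(n, p) = -2 + 2*I*√2 (S(n, p) = -2 + √(6 - 14) = -2 + √(-8) = -2 + 2*I*√2)
(411 - 208)²/S(a, 961) = (411 - 208)²/(-2 + 2*I*√2) = 203²/(-2 + 2*I*√2) = 41209/(-2 + 2*I*√2)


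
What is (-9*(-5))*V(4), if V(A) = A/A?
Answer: 45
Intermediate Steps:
V(A) = 1
(-9*(-5))*V(4) = -9*(-5)*1 = 45*1 = 45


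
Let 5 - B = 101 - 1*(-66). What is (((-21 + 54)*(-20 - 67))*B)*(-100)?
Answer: -46510200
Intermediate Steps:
B = -162 (B = 5 - (101 - 1*(-66)) = 5 - (101 + 66) = 5 - 1*167 = 5 - 167 = -162)
(((-21 + 54)*(-20 - 67))*B)*(-100) = (((-21 + 54)*(-20 - 67))*(-162))*(-100) = ((33*(-87))*(-162))*(-100) = -2871*(-162)*(-100) = 465102*(-100) = -46510200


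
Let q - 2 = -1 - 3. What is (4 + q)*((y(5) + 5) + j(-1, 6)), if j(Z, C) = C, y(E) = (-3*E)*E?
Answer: -128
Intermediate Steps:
y(E) = -3*E²
q = -2 (q = 2 + (-1 - 3) = 2 - 4 = -2)
(4 + q)*((y(5) + 5) + j(-1, 6)) = (4 - 2)*((-3*5² + 5) + 6) = 2*((-3*25 + 5) + 6) = 2*((-75 + 5) + 6) = 2*(-70 + 6) = 2*(-64) = -128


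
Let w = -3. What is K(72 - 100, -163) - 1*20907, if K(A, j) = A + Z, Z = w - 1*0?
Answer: -20938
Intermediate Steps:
Z = -3 (Z = -3 - 1*0 = -3 + 0 = -3)
K(A, j) = -3 + A (K(A, j) = A - 3 = -3 + A)
K(72 - 100, -163) - 1*20907 = (-3 + (72 - 100)) - 1*20907 = (-3 - 28) - 20907 = -31 - 20907 = -20938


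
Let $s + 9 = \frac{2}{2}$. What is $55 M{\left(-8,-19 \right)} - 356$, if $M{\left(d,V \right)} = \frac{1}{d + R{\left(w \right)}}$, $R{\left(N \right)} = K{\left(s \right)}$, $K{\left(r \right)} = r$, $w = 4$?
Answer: $- \frac{5751}{16} \approx -359.44$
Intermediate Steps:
$s = -8$ ($s = -9 + \frac{2}{2} = -9 + 2 \cdot \frac{1}{2} = -9 + 1 = -8$)
$R{\left(N \right)} = -8$
$M{\left(d,V \right)} = \frac{1}{-8 + d}$ ($M{\left(d,V \right)} = \frac{1}{d - 8} = \frac{1}{-8 + d}$)
$55 M{\left(-8,-19 \right)} - 356 = \frac{55}{-8 - 8} - 356 = \frac{55}{-16} - 356 = 55 \left(- \frac{1}{16}\right) - 356 = - \frac{55}{16} - 356 = - \frac{5751}{16}$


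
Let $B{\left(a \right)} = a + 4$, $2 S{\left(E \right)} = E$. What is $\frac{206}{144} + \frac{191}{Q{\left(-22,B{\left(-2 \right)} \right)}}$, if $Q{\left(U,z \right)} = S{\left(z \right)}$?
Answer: $\frac{13855}{72} \approx 192.43$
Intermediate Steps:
$S{\left(E \right)} = \frac{E}{2}$
$B{\left(a \right)} = 4 + a$
$Q{\left(U,z \right)} = \frac{z}{2}$
$\frac{206}{144} + \frac{191}{Q{\left(-22,B{\left(-2 \right)} \right)}} = \frac{206}{144} + \frac{191}{\frac{1}{2} \left(4 - 2\right)} = 206 \cdot \frac{1}{144} + \frac{191}{\frac{1}{2} \cdot 2} = \frac{103}{72} + \frac{191}{1} = \frac{103}{72} + 191 \cdot 1 = \frac{103}{72} + 191 = \frac{13855}{72}$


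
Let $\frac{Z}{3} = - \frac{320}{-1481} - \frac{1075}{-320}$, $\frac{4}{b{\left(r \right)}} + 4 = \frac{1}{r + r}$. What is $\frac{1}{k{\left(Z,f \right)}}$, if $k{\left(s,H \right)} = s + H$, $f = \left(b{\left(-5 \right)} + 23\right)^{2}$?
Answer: $\frac{159331904}{78996774141} \approx 0.0020169$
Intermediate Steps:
$b{\left(r \right)} = \frac{4}{-4 + \frac{1}{2 r}}$ ($b{\left(r \right)} = \frac{4}{-4 + \frac{1}{r + r}} = \frac{4}{-4 + \frac{1}{2 r}}$)
$Z = \frac{1016685}{94784}$ ($Z = 3 \left(- \frac{320}{-1481} - \frac{1075}{-320}\right) = 3 \left(\left(-320\right) \left(- \frac{1}{1481}\right) - - \frac{215}{64}\right) = 3 \left(\frac{320}{1481} + \frac{215}{64}\right) = 3 \cdot \frac{338895}{94784} = \frac{1016685}{94784} \approx 10.726$)
$f = \frac{815409}{1681}$ ($f = \left(\left(-8\right) \left(-5\right) \frac{1}{-1 + 8 \left(-5\right)} + 23\right)^{2} = \left(\left(-8\right) \left(-5\right) \frac{1}{-1 - 40} + 23\right)^{2} = \left(\left(-8\right) \left(-5\right) \frac{1}{-41} + 23\right)^{2} = \left(\left(-8\right) \left(-5\right) \left(- \frac{1}{41}\right) + 23\right)^{2} = \left(- \frac{40}{41} + 23\right)^{2} = \left(\frac{903}{41}\right)^{2} = \frac{815409}{1681} \approx 485.07$)
$k{\left(s,H \right)} = H + s$
$\frac{1}{k{\left(Z,f \right)}} = \frac{1}{\frac{815409}{1681} + \frac{1016685}{94784}} = \frac{1}{\frac{78996774141}{159331904}} = \frac{159331904}{78996774141}$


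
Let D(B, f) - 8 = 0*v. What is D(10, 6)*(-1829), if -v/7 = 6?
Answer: -14632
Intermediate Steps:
v = -42 (v = -7*6 = -42)
D(B, f) = 8 (D(B, f) = 8 + 0*(-42) = 8 + 0 = 8)
D(10, 6)*(-1829) = 8*(-1829) = -14632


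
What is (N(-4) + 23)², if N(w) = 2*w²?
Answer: 3025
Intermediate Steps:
(N(-4) + 23)² = (2*(-4)² + 23)² = (2*16 + 23)² = (32 + 23)² = 55² = 3025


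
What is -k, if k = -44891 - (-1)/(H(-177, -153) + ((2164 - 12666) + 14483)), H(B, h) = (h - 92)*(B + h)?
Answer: 3808148420/84831 ≈ 44891.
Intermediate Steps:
H(B, h) = (-92 + h)*(B + h)
k = -3808148420/84831 (k = -44891 - (-1)/(((-153)² - 92*(-177) - 92*(-153) - 177*(-153)) + ((2164 - 12666) + 14483)) = -44891 - (-1)/((23409 + 16284 + 14076 + 27081) + (-10502 + 14483)) = -44891 - (-1)/(80850 + 3981) = -44891 - (-1)/84831 = -44891 - 1*(-1/84831) = -44891 + 1/84831 = -3808148420/84831 ≈ -44891.)
-k = -1*(-3808148420/84831) = 3808148420/84831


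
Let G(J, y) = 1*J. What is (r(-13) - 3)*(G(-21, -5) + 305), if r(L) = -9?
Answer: -3408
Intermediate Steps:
G(J, y) = J
(r(-13) - 3)*(G(-21, -5) + 305) = (-9 - 3)*(-21 + 305) = -12*284 = -3408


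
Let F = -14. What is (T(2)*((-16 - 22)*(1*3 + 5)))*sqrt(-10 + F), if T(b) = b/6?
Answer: -608*I*sqrt(6)/3 ≈ -496.43*I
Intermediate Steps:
T(b) = b/6 (T(b) = b*(1/6) = b/6)
(T(2)*((-16 - 22)*(1*3 + 5)))*sqrt(-10 + F) = (((1/6)*2)*((-16 - 22)*(1*3 + 5)))*sqrt(-10 - 14) = ((-38*(3 + 5))/3)*sqrt(-24) = ((-38*8)/3)*(2*I*sqrt(6)) = ((1/3)*(-304))*(2*I*sqrt(6)) = -608*I*sqrt(6)/3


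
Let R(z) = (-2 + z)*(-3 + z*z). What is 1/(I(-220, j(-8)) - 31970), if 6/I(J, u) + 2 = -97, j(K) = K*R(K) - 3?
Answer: -33/1055012 ≈ -3.1279e-5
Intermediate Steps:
R(z) = (-3 + z²)*(-2 + z) (R(z) = (-2 + z)*(-3 + z²) = (-3 + z²)*(-2 + z))
j(K) = -3 + K*(6 + K³ - 3*K - 2*K²) (j(K) = K*(6 + K³ - 3*K - 2*K²) - 3 = -3 + K*(6 + K³ - 3*K - 2*K²))
I(J, u) = -2/33 (I(J, u) = 6/(-2 - 97) = 6/(-99) = 6*(-1/99) = -2/33)
1/(I(-220, j(-8)) - 31970) = 1/(-2/33 - 31970) = 1/(-1055012/33) = -33/1055012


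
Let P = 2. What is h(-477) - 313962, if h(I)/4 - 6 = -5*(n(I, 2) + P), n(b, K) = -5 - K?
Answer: -313838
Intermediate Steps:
h(I) = 124 (h(I) = 24 + 4*(-5*((-5 - 1*2) + 2)) = 24 + 4*(-5*((-5 - 2) + 2)) = 24 + 4*(-5*(-7 + 2)) = 24 + 4*(-5*(-5)) = 24 + 4*25 = 24 + 100 = 124)
h(-477) - 313962 = 124 - 313962 = -313838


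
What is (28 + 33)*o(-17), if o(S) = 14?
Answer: 854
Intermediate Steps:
(28 + 33)*o(-17) = (28 + 33)*14 = 61*14 = 854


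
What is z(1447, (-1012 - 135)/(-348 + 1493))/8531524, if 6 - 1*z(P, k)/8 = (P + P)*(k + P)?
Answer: -9582992644/2442148745 ≈ -3.9240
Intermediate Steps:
z(P, k) = 48 - 16*P*(P + k) (z(P, k) = 48 - 8*(P + P)*(k + P) = 48 - 8*2*P*(P + k) = 48 - 16*P*(P + k))
z(1447, (-1012 - 135)/(-348 + 1493))/8531524 = (48 - 16*1447² - 16*1447*(-1012 - 135)/(-348 + 1493))/8531524 = (48 - 16*2093809 - 16*1447*(-1147/1145))*(1/8531524) = (48 - 33500944 - 16*1447*(-1147*1/1145))*(1/8531524) = (48 - 33500944 - 16*1447*(-1147/1145))*(1/8531524) = (48 - 33500944 + 26555344/1145)*(1/8531524) = -38331970576/1145*1/8531524 = -9582992644/2442148745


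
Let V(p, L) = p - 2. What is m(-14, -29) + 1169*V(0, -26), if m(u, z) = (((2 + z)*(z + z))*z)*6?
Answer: -274822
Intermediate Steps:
V(p, L) = -2 + p
m(u, z) = 12*z²*(2 + z) (m(u, z) = (((2 + z)*(2*z))*z)*6 = ((2*z*(2 + z))*z)*6 = (2*z²*(2 + z))*6 = 12*z²*(2 + z))
m(-14, -29) + 1169*V(0, -26) = 12*(-29)²*(2 - 29) + 1169*(-2 + 0) = 12*841*(-27) + 1169*(-2) = -272484 - 2338 = -274822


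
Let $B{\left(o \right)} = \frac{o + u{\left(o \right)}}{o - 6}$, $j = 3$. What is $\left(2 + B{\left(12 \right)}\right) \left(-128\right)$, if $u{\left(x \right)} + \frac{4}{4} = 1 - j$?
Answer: $-448$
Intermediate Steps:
$u{\left(x \right)} = -3$ ($u{\left(x \right)} = -1 + \left(1 - 3\right) = -1 - 2 = -3$)
$B{\left(o \right)} = \frac{-3 + o}{-6 + o}$ ($B{\left(o \right)} = \frac{o - 3}{o - 6} = \frac{-3 + o}{-6 + o}$)
$\left(2 + B{\left(12 \right)}\right) \left(-128\right) = \left(2 + \frac{-3 + 12}{-6 + 12}\right) \left(-128\right) = \left(2 + \frac{1}{6} \cdot 9\right) \left(-128\right) = \left(2 + \frac{3}{2}\right) \left(-128\right) = \frac{7}{2} \left(-128\right) = -448$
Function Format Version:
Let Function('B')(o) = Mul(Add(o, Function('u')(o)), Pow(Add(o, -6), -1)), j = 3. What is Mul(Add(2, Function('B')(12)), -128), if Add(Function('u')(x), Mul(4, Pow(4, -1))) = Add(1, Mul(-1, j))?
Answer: -448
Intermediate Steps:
Function('u')(x) = -3 (Function('u')(x) = Add(-1, Add(1, Mul(-1, 3))) = Add(-1, Add(1, -3)) = Add(-1, -2) = -3)
Function('B')(o) = Mul(Pow(Add(-6, o), -1), Add(-3, o)) (Function('B')(o) = Mul(Add(o, -3), Pow(Add(o, -6), -1)) = Mul(Add(-3, o), Pow(Add(-6, o), -1)) = Mul(Pow(Add(-6, o), -1), Add(-3, o)))
Mul(Add(2, Function('B')(12)), -128) = Mul(Add(2, Mul(Pow(Add(-6, 12), -1), Add(-3, 12))), -128) = Mul(Add(2, Mul(Pow(6, -1), 9)), -128) = Mul(Add(2, Mul(Rational(1, 6), 9)), -128) = Mul(Add(2, Rational(3, 2)), -128) = Mul(Rational(7, 2), -128) = -448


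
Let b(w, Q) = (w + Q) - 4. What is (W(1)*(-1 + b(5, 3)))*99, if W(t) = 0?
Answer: 0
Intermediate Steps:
b(w, Q) = -4 + Q + w (b(w, Q) = (Q + w) - 4 = -4 + Q + w)
(W(1)*(-1 + b(5, 3)))*99 = (0*(-1 + (-4 + 3 + 5)))*99 = (0*(-1 + 4))*99 = (0*3)*99 = 0*99 = 0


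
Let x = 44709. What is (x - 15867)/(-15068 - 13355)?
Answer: -28842/28423 ≈ -1.0147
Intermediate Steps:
(x - 15867)/(-15068 - 13355) = (44709 - 15867)/(-15068 - 13355) = 28842/(-28423) = 28842*(-1/28423) = -28842/28423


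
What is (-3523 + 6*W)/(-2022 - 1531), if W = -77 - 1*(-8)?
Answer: 3937/3553 ≈ 1.1081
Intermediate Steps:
W = -69 (W = -77 + 8 = -69)
(-3523 + 6*W)/(-2022 - 1531) = (-3523 + 6*(-69))/(-2022 - 1531) = (-3523 - 414)/(-3553) = -3937*(-1/3553) = 3937/3553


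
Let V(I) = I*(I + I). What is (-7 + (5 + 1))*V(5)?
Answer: -50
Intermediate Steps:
V(I) = 2*I**2 (V(I) = I*(2*I) = 2*I**2)
(-7 + (5 + 1))*V(5) = (-7 + (5 + 1))*(2*5**2) = (-7 + 6)*(2*25) = -1*50 = -50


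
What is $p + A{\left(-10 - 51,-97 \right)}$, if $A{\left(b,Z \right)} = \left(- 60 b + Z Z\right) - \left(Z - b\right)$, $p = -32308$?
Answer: $-19203$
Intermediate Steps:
$A{\left(b,Z \right)} = Z^{2} - Z - 59 b$ ($A{\left(b,Z \right)} = \left(- 60 b + Z^{2}\right) - \left(Z - b\right) = \left(Z^{2} - 60 b\right) - \left(Z - b\right) = Z^{2} - Z - 59 b$)
$p + A{\left(-10 - 51,-97 \right)} = -32308 - \left(-97 - 9409 + 59 \left(-10 - 51\right)\right) = -32308 + \left(9409 + 97 - -3599\right) = -32308 + \left(9409 + 97 + 3599\right) = -32308 + 13105 = -19203$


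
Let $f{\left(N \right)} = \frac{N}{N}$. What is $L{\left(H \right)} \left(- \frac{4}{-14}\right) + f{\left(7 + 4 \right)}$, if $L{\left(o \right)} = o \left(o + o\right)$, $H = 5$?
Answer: $\frac{107}{7} \approx 15.286$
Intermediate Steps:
$L{\left(o \right)} = 2 o^{2}$ ($L{\left(o \right)} = o 2 o = 2 o^{2}$)
$f{\left(N \right)} = 1$
$L{\left(H \right)} \left(- \frac{4}{-14}\right) + f{\left(7 + 4 \right)} = 2 \cdot 5^{2} \left(- \frac{4}{-14}\right) + 1 = 2 \cdot 25 \left(\left(-4\right) \left(- \frac{1}{14}\right)\right) + 1 = 50 \cdot \frac{2}{7} + 1 = \frac{100}{7} + 1 = \frac{107}{7}$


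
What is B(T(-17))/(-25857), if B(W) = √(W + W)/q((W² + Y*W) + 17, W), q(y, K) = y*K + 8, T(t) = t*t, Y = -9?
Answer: -√2/35577408321 ≈ -3.9750e-11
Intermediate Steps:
T(t) = t²
q(y, K) = 8 + K*y (q(y, K) = K*y + 8 = 8 + K*y)
B(W) = √2*√W/(8 + W*(17 + W² - 9*W)) (B(W) = √(W + W)/(8 + W*((W² - 9*W) + 17)) = √(2*W)/(8 + W*(17 + W² - 9*W)) = (√2*√W)/(8 + W*(17 + W² - 9*W)) = √2*√W/(8 + W*(17 + W² - 9*W)))
B(T(-17))/(-25857) = (√2*√((-17)²)/(8 + (-17)²*(17 + ((-17)²)² - 9*(-17)²)))/(-25857) = (√2*√289/(8 + 289*(17 + 289² - 9*289)))*(-1/25857) = (√2*17/(8 + 289*(17 + 83521 - 2601)))*(-1/25857) = (√2*17/(8 + 289*80937))*(-1/25857) = (√2*17/(8 + 23390793))*(-1/25857) = (√2*17/23390801)*(-1/25857) = (√2*17*(1/23390801))*(-1/25857) = (17*√2/23390801)*(-1/25857) = -√2/35577408321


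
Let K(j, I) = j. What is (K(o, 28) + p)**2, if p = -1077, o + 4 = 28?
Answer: 1108809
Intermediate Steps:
o = 24 (o = -4 + 28 = 24)
(K(o, 28) + p)**2 = (24 - 1077)**2 = (-1053)**2 = 1108809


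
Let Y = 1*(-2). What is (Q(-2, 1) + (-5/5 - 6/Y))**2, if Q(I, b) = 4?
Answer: 36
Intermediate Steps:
Y = -2
(Q(-2, 1) + (-5/5 - 6/Y))**2 = (4 + (-5/5 - 6/(-2)))**2 = (4 + (-5*1/5 - 6*(-1/2)))**2 = (4 + (-1 + 3))**2 = (4 + 2)**2 = 6**2 = 36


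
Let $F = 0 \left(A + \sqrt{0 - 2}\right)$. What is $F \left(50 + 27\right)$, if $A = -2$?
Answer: $0$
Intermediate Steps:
$F = 0$ ($F = 0 \left(-2 + \sqrt{0 - 2}\right) = 0 \left(-2 + \sqrt{-2}\right) = 0 \left(-2 + i \sqrt{2}\right) = 0$)
$F \left(50 + 27\right) = 0 \left(50 + 27\right) = 0 \cdot 77 = 0$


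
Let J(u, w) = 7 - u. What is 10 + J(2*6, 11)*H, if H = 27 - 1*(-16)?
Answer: -205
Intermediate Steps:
H = 43 (H = 27 + 16 = 43)
10 + J(2*6, 11)*H = 10 + (7 - 2*6)*43 = 10 + (7 - 1*12)*43 = 10 + (7 - 12)*43 = 10 - 5*43 = 10 - 215 = -205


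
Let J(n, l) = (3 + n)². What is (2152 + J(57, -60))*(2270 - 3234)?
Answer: -5544928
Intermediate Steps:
(2152 + J(57, -60))*(2270 - 3234) = (2152 + (3 + 57)²)*(2270 - 3234) = (2152 + 60²)*(-964) = (2152 + 3600)*(-964) = 5752*(-964) = -5544928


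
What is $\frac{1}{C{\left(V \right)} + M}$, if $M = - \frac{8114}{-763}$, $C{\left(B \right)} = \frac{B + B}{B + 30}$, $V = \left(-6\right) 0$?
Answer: $\frac{763}{8114} \approx 0.094035$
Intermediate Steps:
$V = 0$
$C{\left(B \right)} = \frac{2 B}{30 + B}$
$M = \frac{8114}{763}$ ($M = \left(-8114\right) \left(- \frac{1}{763}\right) = \frac{8114}{763} \approx 10.634$)
$\frac{1}{C{\left(V \right)} + M} = \frac{1}{2 \cdot 0 \frac{1}{30 + 0} + \frac{8114}{763}} = \frac{1}{2 \cdot 0 \cdot \frac{1}{30} + \frac{8114}{763}} = \frac{1}{0 + \frac{8114}{763}} = \frac{1}{\frac{8114}{763}} = \frac{763}{8114}$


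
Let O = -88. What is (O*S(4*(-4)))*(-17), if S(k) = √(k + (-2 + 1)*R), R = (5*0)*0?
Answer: 5984*I ≈ 5984.0*I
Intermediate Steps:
R = 0 (R = 0*0 = 0)
S(k) = √k (S(k) = √(k + (-2 + 1)*0) = √(k - 1*0) = √(k + 0) = √k)
(O*S(4*(-4)))*(-17) = -88*4*I*(-17) = -352*I*(-17) = 5984*I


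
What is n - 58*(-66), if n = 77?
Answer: 3905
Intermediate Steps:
n - 58*(-66) = 77 - 58*(-66) = 77 + 3828 = 3905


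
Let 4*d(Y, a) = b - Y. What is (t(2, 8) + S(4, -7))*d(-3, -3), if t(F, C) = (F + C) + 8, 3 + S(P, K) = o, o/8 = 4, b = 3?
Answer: 141/2 ≈ 70.500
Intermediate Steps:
o = 32 (o = 8*4 = 32)
S(P, K) = 29 (S(P, K) = -3 + 32 = 29)
d(Y, a) = ¾ - Y/4 (d(Y, a) = (3 - Y)/4 = ¾ - Y/4)
t(F, C) = 8 + C + F (t(F, C) = (C + F) + 8 = 8 + C + F)
(t(2, 8) + S(4, -7))*d(-3, -3) = ((8 + 8 + 2) + 29)*(¾ - ¼*(-3)) = (18 + 29)*(¾ + ¾) = 47*(3/2) = 141/2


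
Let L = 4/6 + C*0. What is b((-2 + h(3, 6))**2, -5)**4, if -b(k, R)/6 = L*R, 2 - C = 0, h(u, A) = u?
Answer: 160000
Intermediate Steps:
C = 2 (C = 2 - 1*0 = 2 + 0 = 2)
L = 2/3 (L = 4/6 + 2*0 = 4*(1/6) + 0 = 2/3 + 0 = 2/3 ≈ 0.66667)
b(k, R) = -4*R
b((-2 + h(3, 6))**2, -5)**4 = (-4*(-5))**4 = 20**4 = 160000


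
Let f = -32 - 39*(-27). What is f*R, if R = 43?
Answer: 43903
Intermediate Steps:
f = 1021 (f = -32 + 1053 = 1021)
f*R = 1021*43 = 43903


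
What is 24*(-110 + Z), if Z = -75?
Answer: -4440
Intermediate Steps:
24*(-110 + Z) = 24*(-110 - 75) = 24*(-185) = -4440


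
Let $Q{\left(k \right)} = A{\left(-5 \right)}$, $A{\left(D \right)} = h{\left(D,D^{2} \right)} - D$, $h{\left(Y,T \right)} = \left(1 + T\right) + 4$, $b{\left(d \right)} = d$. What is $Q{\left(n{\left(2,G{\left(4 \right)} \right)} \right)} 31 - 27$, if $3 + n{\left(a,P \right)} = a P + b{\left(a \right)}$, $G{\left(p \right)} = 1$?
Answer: $1058$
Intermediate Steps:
$h{\left(Y,T \right)} = 5 + T$
$n{\left(a,P \right)} = -3 + a + P a$ ($n{\left(a,P \right)} = -3 + \left(a P + a\right) = -3 + \left(P a + a\right) = -3 + \left(a + P a\right) = -3 + a + P a$)
$A{\left(D \right)} = 5 + D^{2} - D$ ($A{\left(D \right)} = \left(5 + D^{2}\right) - D = 5 + D^{2} - D$)
$Q{\left(k \right)} = 35$ ($Q{\left(k \right)} = 5 + \left(-5\right)^{2} - -5 = 5 + 25 + 5 = 35$)
$Q{\left(n{\left(2,G{\left(4 \right)} \right)} \right)} 31 - 27 = 35 \cdot 31 - 27 = 1085 - 27 = 1058$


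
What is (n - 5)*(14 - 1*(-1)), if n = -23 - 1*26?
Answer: -810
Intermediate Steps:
n = -49 (n = -23 - 26 = -49)
(n - 5)*(14 - 1*(-1)) = (-49 - 5)*(14 - 1*(-1)) = -54*(14 + 1) = -54*15 = -810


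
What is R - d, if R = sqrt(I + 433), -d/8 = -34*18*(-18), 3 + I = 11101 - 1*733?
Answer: 88128 + sqrt(10798) ≈ 88232.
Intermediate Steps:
I = 10365 (I = -3 + (11101 - 1*733) = -3 + (11101 - 733) = -3 + 10368 = 10365)
d = -88128 (d = -8*(-34*18)*(-18) = -(-4896)*(-18) = -8*11016 = -88128)
R = sqrt(10798) (R = sqrt(10365 + 433) = sqrt(10798) ≈ 103.91)
R - d = sqrt(10798) - 1*(-88128) = sqrt(10798) + 88128 = 88128 + sqrt(10798)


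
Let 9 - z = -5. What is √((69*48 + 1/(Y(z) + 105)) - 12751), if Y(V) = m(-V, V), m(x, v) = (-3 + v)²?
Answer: I*√482106138/226 ≈ 97.155*I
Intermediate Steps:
z = 14 (z = 9 - 1*(-5) = 9 + 5 = 14)
Y(V) = (-3 + V)²
√((69*48 + 1/(Y(z) + 105)) - 12751) = √((69*48 + 1/((-3 + 14)² + 105)) - 12751) = √((3312 + 1/(11² + 105)) - 12751) = √((3312 + 1/(121 + 105)) - 12751) = √((3312 + 1/226) - 12751) = √(748513/226 - 12751) = √(-2133213/226) = I*√482106138/226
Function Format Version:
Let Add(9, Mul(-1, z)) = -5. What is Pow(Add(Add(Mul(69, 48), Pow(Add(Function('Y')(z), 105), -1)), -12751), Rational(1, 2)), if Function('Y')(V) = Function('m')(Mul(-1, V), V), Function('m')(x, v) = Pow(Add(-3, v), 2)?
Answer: Mul(Rational(1, 226), I, Pow(482106138, Rational(1, 2))) ≈ Mul(97.155, I)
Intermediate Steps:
z = 14 (z = Add(9, Mul(-1, -5)) = Add(9, 5) = 14)
Function('Y')(V) = Pow(Add(-3, V), 2)
Pow(Add(Add(Mul(69, 48), Pow(Add(Function('Y')(z), 105), -1)), -12751), Rational(1, 2)) = Pow(Add(Add(Mul(69, 48), Pow(Add(Pow(Add(-3, 14), 2), 105), -1)), -12751), Rational(1, 2)) = Pow(Add(Add(3312, Pow(Add(Pow(11, 2), 105), -1)), -12751), Rational(1, 2)) = Pow(Add(Add(3312, Pow(Add(121, 105), -1)), -12751), Rational(1, 2)) = Pow(Add(Add(3312, Pow(226, -1)), -12751), Rational(1, 2)) = Pow(Add(Add(3312, Rational(1, 226)), -12751), Rational(1, 2)) = Pow(Add(Rational(748513, 226), -12751), Rational(1, 2)) = Pow(Rational(-2133213, 226), Rational(1, 2)) = Mul(Rational(1, 226), I, Pow(482106138, Rational(1, 2)))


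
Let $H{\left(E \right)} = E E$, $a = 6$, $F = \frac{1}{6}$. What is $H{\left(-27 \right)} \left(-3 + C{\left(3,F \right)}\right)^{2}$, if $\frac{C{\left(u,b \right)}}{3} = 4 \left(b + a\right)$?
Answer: $3674889$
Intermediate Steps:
$F = \frac{1}{6} \approx 0.16667$
$C{\left(u,b \right)} = 72 + 12 b$ ($C{\left(u,b \right)} = 3 \cdot 4 \left(b + 6\right) = 3 \cdot 4 \left(6 + b\right) = 3 \left(24 + 4 b\right) = 72 + 12 b$)
$H{\left(E \right)} = E^{2}$
$H{\left(-27 \right)} \left(-3 + C{\left(3,F \right)}\right)^{2} = \left(-27\right)^{2} \left(-3 + \left(72 + 12 \cdot \frac{1}{6}\right)\right)^{2} = 729 \left(-3 + \left(72 + 2\right)\right)^{2} = 729 \left(-3 + 74\right)^{2} = 729 \cdot 71^{2} = 729 \cdot 5041 = 3674889$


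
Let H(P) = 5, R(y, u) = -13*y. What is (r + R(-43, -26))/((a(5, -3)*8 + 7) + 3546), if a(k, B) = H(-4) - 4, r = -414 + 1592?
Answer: 579/1187 ≈ 0.48778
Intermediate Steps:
r = 1178
a(k, B) = 1 (a(k, B) = 5 - 4 = 1)
(r + R(-43, -26))/((a(5, -3)*8 + 7) + 3546) = (1178 - 13*(-43))/((1*8 + 7) + 3546) = (1178 + 559)/((8 + 7) + 3546) = 1737/(15 + 3546) = 1737/3561 = 1737*(1/3561) = 579/1187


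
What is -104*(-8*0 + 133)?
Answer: -13832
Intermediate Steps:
-104*(-8*0 + 133) = -104*(0 + 133) = -104*133 = -13832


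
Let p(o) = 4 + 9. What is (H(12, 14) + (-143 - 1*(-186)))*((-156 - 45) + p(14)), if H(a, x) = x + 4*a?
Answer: -19740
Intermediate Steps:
p(o) = 13
(H(12, 14) + (-143 - 1*(-186)))*((-156 - 45) + p(14)) = ((14 + 4*12) + (-143 - 1*(-186)))*((-156 - 45) + 13) = ((14 + 48) + (-143 + 186))*(-201 + 13) = (62 + 43)*(-188) = 105*(-188) = -19740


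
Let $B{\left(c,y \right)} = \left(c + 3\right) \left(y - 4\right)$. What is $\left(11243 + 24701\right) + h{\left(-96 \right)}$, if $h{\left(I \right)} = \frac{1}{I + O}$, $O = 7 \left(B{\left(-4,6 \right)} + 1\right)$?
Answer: $\frac{3702231}{103} \approx 35944.0$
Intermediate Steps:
$B{\left(c,y \right)} = \left(-4 + y\right) \left(3 + c\right)$ ($B{\left(c,y \right)} = \left(3 + c\right) \left(-4 + y\right) = \left(-4 + y\right) \left(3 + c\right)$)
$O = -7$ ($O = 7 \left(\left(-12 - -16 + 3 \cdot 6 - 24\right) + 1\right) = 7 \left(\left(-12 + 16 + 18 - 24\right) + 1\right) = 7 \left(-2 + 1\right) = 7 \left(-1\right) = -7$)
$h{\left(I \right)} = \frac{1}{-7 + I}$ ($h{\left(I \right)} = \frac{1}{I - 7} = \frac{1}{-7 + I}$)
$\left(11243 + 24701\right) + h{\left(-96 \right)} = \left(11243 + 24701\right) + \frac{1}{-7 - 96} = 35944 + \frac{1}{-103} = 35944 - \frac{1}{103} = \frac{3702231}{103}$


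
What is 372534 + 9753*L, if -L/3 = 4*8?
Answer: -563754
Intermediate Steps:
L = -96 (L = -12*8 = -3*32 = -96)
372534 + 9753*L = 372534 + 9753*(-96) = 372534 - 936288 = -563754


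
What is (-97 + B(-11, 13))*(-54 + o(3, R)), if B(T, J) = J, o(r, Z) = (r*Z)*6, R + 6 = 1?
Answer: 12096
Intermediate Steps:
R = -5 (R = -6 + 1 = -5)
o(r, Z) = 6*Z*r (o(r, Z) = (Z*r)*6 = 6*Z*r)
(-97 + B(-11, 13))*(-54 + o(3, R)) = (-97 + 13)*(-54 + 6*(-5)*3) = -84*(-54 - 90) = -84*(-144) = 12096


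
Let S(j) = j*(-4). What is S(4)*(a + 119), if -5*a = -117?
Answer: -11392/5 ≈ -2278.4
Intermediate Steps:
a = 117/5 (a = -⅕*(-117) = 117/5 ≈ 23.400)
S(j) = -4*j
S(4)*(a + 119) = (-4*4)*(117/5 + 119) = -16*712/5 = -11392/5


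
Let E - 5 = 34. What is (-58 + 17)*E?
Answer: -1599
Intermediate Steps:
E = 39 (E = 5 + 34 = 39)
(-58 + 17)*E = (-58 + 17)*39 = -41*39 = -1599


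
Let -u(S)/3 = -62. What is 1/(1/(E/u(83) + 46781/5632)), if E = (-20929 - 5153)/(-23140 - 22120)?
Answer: 16415258041/1975508480 ≈ 8.3094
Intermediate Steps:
u(S) = 186 (u(S) = -3*(-62) = 186)
E = 13041/22630 (E = -26082/(-45260) = -26082*(-1/45260) = 13041/22630 ≈ 0.57627)
1/(1/(E/u(83) + 46781/5632)) = 1/(1/((13041/22630)/186 + 46781/5632)) = 1/(1/((13041/22630)*(1/186) + 46781*(1/5632))) = 1/(1/(4347/1403060 + 46781/5632)) = 1/(1/(16415258041/1975508480)) = 1/(1975508480/16415258041) = 16415258041/1975508480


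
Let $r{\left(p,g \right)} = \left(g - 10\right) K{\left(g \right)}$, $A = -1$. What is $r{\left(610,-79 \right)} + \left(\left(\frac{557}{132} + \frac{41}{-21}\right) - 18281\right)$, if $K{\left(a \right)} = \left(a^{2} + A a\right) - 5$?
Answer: $- \frac{536209889}{924} \approx -5.8031 \cdot 10^{5}$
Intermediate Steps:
$K{\left(a \right)} = -5 + a^{2} - a$ ($K{\left(a \right)} = \left(a^{2} - a\right) - 5 = -5 + a^{2} - a$)
$r{\left(p,g \right)} = \left(-10 + g\right) \left(-5 + g^{2} - g\right)$ ($r{\left(p,g \right)} = \left(g - 10\right) \left(-5 + g^{2} - g\right) = \left(-10 + g\right) \left(-5 + g^{2} - g\right)$)
$r{\left(610,-79 \right)} + \left(\left(\frac{557}{132} + \frac{41}{-21}\right) - 18281\right) = - \left(-10 - 79\right) \left(5 - 79 - \left(-79\right)^{2}\right) + \left(\left(\frac{557}{132} + \frac{41}{-21}\right) - 18281\right) = \left(-1\right) \left(-89\right) \left(5 - 79 - 6241\right) + \left(\left(557 \cdot \frac{1}{132} + 41 \left(- \frac{1}{21}\right)\right) - 18281\right) = \left(-1\right) \left(-89\right) \left(5 - 79 - 6241\right) + \left(\left(\frac{557}{132} - \frac{41}{21}\right) - 18281\right) = \left(-1\right) \left(-89\right) \left(-6315\right) + \left(\frac{2095}{924} - 18281\right) = -562035 - \frac{16889549}{924} = - \frac{536209889}{924}$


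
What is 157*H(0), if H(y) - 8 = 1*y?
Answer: 1256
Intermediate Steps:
H(y) = 8 + y (H(y) = 8 + 1*y = 8 + y)
157*H(0) = 157*(8 + 0) = 157*8 = 1256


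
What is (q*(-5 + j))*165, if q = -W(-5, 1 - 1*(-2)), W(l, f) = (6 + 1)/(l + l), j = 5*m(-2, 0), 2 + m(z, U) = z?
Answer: -5775/2 ≈ -2887.5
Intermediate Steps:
m(z, U) = -2 + z
j = -20 (j = 5*(-2 - 2) = 5*(-4) = -20)
W(l, f) = 7/(2*l) (W(l, f) = 7/((2*l)) = 7*(1/(2*l)) = 7/(2*l))
q = 7/10 (q = -7/(2*(-5)) = -7*(-1)/(2*5) = -1*(-7/10) = 7/10 ≈ 0.70000)
(q*(-5 + j))*165 = (7*(-5 - 20)/10)*165 = ((7/10)*(-25))*165 = -35/2*165 = -5775/2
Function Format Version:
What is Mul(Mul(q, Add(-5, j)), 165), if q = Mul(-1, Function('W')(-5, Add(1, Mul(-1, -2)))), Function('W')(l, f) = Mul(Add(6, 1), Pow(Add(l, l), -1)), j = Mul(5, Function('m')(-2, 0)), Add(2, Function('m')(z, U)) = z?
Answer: Rational(-5775, 2) ≈ -2887.5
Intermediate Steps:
Function('m')(z, U) = Add(-2, z)
j = -20 (j = Mul(5, Add(-2, -2)) = Mul(5, -4) = -20)
Function('W')(l, f) = Mul(Rational(7, 2), Pow(l, -1)) (Function('W')(l, f) = Mul(7, Pow(Mul(2, l), -1)) = Mul(7, Mul(Rational(1, 2), Pow(l, -1))) = Mul(Rational(7, 2), Pow(l, -1)))
q = Rational(7, 10) (q = Mul(-1, Mul(Rational(7, 2), Pow(-5, -1))) = Mul(-1, Mul(Rational(7, 2), Rational(-1, 5))) = Mul(-1, Rational(-7, 10)) = Rational(7, 10) ≈ 0.70000)
Mul(Mul(q, Add(-5, j)), 165) = Mul(Mul(Rational(7, 10), Add(-5, -20)), 165) = Mul(Mul(Rational(7, 10), -25), 165) = Mul(Rational(-35, 2), 165) = Rational(-5775, 2)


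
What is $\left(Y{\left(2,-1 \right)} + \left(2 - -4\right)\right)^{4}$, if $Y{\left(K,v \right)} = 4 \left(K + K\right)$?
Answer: $234256$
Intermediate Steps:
$Y{\left(K,v \right)} = 8 K$ ($Y{\left(K,v \right)} = 4 \cdot 2 K = 8 K$)
$\left(Y{\left(2,-1 \right)} + \left(2 - -4\right)\right)^{4} = \left(8 \cdot 2 + \left(2 - -4\right)\right)^{4} = \left(16 + \left(2 + 4\right)\right)^{4} = \left(16 + 6\right)^{4} = 22^{4} = 234256$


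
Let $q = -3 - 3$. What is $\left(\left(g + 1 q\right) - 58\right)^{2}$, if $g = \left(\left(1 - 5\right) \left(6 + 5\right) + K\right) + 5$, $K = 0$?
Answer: $10609$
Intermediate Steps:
$g = -39$ ($g = \left(\left(1 - 5\right) \left(6 + 5\right) + 0\right) + 5 = \left(\left(-4\right) 11 + 0\right) + 5 = \left(-44 + 0\right) + 5 = -44 + 5 = -39$)
$q = -6$
$\left(\left(g + 1 q\right) - 58\right)^{2} = \left(\left(-39 + 1 \left(-6\right)\right) - 58\right)^{2} = \left(\left(-39 - 6\right) - 58\right)^{2} = \left(-45 - 58\right)^{2} = \left(-103\right)^{2} = 10609$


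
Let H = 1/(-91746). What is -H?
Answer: 1/91746 ≈ 1.0900e-5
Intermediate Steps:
H = -1/91746 ≈ -1.0900e-5
-H = -1*(-1/91746) = 1/91746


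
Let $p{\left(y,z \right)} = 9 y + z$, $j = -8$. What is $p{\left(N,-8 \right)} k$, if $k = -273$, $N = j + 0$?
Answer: $21840$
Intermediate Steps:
$N = -8$ ($N = -8 + 0 = -8$)
$p{\left(y,z \right)} = z + 9 y$
$p{\left(N,-8 \right)} k = \left(-8 + 9 \left(-8\right)\right) \left(-273\right) = \left(-8 - 72\right) \left(-273\right) = \left(-80\right) \left(-273\right) = 21840$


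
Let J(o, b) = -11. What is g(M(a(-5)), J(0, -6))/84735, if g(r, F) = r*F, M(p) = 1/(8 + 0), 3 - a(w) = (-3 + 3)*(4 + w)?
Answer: -11/677880 ≈ -1.6227e-5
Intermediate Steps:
a(w) = 3 (a(w) = 3 - (-3 + 3)*(4 + w) = 3 - 0*(4 + w) = 3 - 1*0 = 3 + 0 = 3)
M(p) = ⅛ (M(p) = 1/8 = ⅛)
g(r, F) = F*r
g(M(a(-5)), J(0, -6))/84735 = -11*⅛/84735 = -11/8*1/84735 = -11/677880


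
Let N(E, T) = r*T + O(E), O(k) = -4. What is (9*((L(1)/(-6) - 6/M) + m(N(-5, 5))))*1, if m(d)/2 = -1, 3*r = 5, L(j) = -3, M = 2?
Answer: -81/2 ≈ -40.500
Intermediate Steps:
r = 5/3 (r = (⅓)*5 = 5/3 ≈ 1.6667)
N(E, T) = -4 + 5*T/3 (N(E, T) = 5*T/3 - 4 = -4 + 5*T/3)
m(d) = -2 (m(d) = 2*(-1) = -2)
(9*((L(1)/(-6) - 6/M) + m(N(-5, 5))))*1 = (9*((-3/(-6) - 6/2) - 2))*1 = (9*((-3*(-⅙) - 6*½) - 2))*1 = (9*((½ - 3) - 2))*1 = (9*(-5/2 - 2))*1 = (9*(-9/2))*1 = -81/2*1 = -81/2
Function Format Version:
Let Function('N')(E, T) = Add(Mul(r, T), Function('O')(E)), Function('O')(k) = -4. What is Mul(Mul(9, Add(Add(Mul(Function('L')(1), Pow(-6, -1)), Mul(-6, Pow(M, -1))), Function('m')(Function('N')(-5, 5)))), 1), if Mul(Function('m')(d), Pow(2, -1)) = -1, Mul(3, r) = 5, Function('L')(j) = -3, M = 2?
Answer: Rational(-81, 2) ≈ -40.500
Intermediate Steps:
r = Rational(5, 3) (r = Mul(Rational(1, 3), 5) = Rational(5, 3) ≈ 1.6667)
Function('N')(E, T) = Add(-4, Mul(Rational(5, 3), T)) (Function('N')(E, T) = Add(Mul(Rational(5, 3), T), -4) = Add(-4, Mul(Rational(5, 3), T)))
Function('m')(d) = -2 (Function('m')(d) = Mul(2, -1) = -2)
Mul(Mul(9, Add(Add(Mul(Function('L')(1), Pow(-6, -1)), Mul(-6, Pow(M, -1))), Function('m')(Function('N')(-5, 5)))), 1) = Mul(Mul(9, Add(Add(Mul(-3, Pow(-6, -1)), Mul(-6, Pow(2, -1))), -2)), 1) = Mul(Mul(9, Add(Add(Mul(-3, Rational(-1, 6)), Mul(-6, Rational(1, 2))), -2)), 1) = Mul(Mul(9, Add(Add(Rational(1, 2), -3), -2)), 1) = Mul(Mul(9, Add(Rational(-5, 2), -2)), 1) = Mul(Mul(9, Rational(-9, 2)), 1) = Mul(Rational(-81, 2), 1) = Rational(-81, 2)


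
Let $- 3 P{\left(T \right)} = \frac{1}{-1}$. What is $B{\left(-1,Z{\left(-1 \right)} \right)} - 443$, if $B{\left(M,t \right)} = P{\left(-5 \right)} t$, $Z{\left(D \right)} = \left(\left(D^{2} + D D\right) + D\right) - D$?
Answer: $- \frac{1327}{3} \approx -442.33$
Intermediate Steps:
$P{\left(T \right)} = \frac{1}{3}$ ($P{\left(T \right)} = - \frac{1}{3 \left(-1\right)} = \left(- \frac{1}{3}\right) \left(-1\right) = \frac{1}{3}$)
$Z{\left(D \right)} = 2 D^{2}$ ($Z{\left(D \right)} = \left(\left(D^{2} + D^{2}\right) + D\right) - D = \left(2 D^{2} + D\right) - D = \left(D + 2 D^{2}\right) - D = 2 D^{2}$)
$B{\left(M,t \right)} = \frac{t}{3}$
$B{\left(-1,Z{\left(-1 \right)} \right)} - 443 = \frac{2 \left(-1\right)^{2}}{3} - 443 = \frac{2 \cdot 1}{3} - 443 = \frac{1}{3} \cdot 2 - 443 = \frac{2}{3} - 443 = - \frac{1327}{3}$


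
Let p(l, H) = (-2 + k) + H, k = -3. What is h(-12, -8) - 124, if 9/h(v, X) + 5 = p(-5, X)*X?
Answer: -1363/11 ≈ -123.91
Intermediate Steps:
p(l, H) = -5 + H (p(l, H) = (-2 - 3) + H = -5 + H)
h(v, X) = 9/(-5 + X*(-5 + X)) (h(v, X) = 9/(-5 + (-5 + X)*X) = 9/(-5 + X*(-5 + X)))
h(-12, -8) - 124 = -9/(5 - 1*(-8)*(-5 - 8)) - 124 = -9/(5 - 1*(-8)*(-13)) - 124 = -9/(5 - 104) - 124 = -9/(-99) - 124 = -9*(-1/99) - 124 = 1/11 - 124 = -1363/11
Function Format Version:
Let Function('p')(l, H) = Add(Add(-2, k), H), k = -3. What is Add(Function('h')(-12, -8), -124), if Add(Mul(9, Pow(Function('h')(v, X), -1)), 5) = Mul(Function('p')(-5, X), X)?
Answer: Rational(-1363, 11) ≈ -123.91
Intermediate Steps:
Function('p')(l, H) = Add(-5, H) (Function('p')(l, H) = Add(Add(-2, -3), H) = Add(-5, H))
Function('h')(v, X) = Mul(9, Pow(Add(-5, Mul(X, Add(-5, X))), -1)) (Function('h')(v, X) = Mul(9, Pow(Add(-5, Mul(Add(-5, X), X)), -1)) = Mul(9, Pow(Add(-5, Mul(X, Add(-5, X))), -1)))
Add(Function('h')(-12, -8), -124) = Add(Mul(-9, Pow(Add(5, Mul(-1, -8, Add(-5, -8))), -1)), -124) = Add(Mul(-9, Pow(Add(5, Mul(-1, -8, -13)), -1)), -124) = Add(Mul(-9, Pow(Add(5, -104), -1)), -124) = Add(Mul(-9, Pow(-99, -1)), -124) = Add(Mul(-9, Rational(-1, 99)), -124) = Add(Rational(1, 11), -124) = Rational(-1363, 11)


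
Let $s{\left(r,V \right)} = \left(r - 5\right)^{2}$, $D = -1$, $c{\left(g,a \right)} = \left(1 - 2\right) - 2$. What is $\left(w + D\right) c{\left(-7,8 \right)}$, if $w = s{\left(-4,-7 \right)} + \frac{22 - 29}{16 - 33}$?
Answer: $- \frac{4101}{17} \approx -241.24$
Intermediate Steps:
$c{\left(g,a \right)} = -3$ ($c{\left(g,a \right)} = -1 - 2 = -3$)
$s{\left(r,V \right)} = \left(-5 + r\right)^{2}$
$w = \frac{1384}{17}$ ($w = \left(-5 - 4\right)^{2} + \frac{22 - 29}{16 - 33} = \left(-9\right)^{2} - \frac{7}{-17} = 81 - - \frac{7}{17} = 81 + \frac{7}{17} = \frac{1384}{17} \approx 81.412$)
$\left(w + D\right) c{\left(-7,8 \right)} = \left(\frac{1384}{17} - 1\right) \left(-3\right) = \frac{1367}{17} \left(-3\right) = - \frac{4101}{17}$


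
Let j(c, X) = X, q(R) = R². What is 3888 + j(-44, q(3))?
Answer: 3897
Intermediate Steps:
3888 + j(-44, q(3)) = 3888 + 3² = 3888 + 9 = 3897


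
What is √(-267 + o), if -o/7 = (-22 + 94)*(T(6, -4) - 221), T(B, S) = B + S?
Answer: 17*√381 ≈ 331.83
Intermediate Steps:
o = 110376 (o = -7*(-22 + 94)*((6 - 4) - 221) = -504*(2 - 221) = -504*(-219) = -7*(-15768) = 110376)
√(-267 + o) = √(-267 + 110376) = √110109 = 17*√381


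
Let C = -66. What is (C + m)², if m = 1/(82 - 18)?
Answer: 17833729/4096 ≈ 4353.9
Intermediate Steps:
m = 1/64 ≈ 0.015625
(C + m)² = (-66 + 1/64)² = (-4223/64)² = 17833729/4096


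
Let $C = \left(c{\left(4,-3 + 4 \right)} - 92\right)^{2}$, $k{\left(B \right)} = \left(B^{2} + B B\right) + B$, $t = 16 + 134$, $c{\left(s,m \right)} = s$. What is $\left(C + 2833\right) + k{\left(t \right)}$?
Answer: $55727$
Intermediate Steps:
$t = 150$
$k{\left(B \right)} = B + 2 B^{2}$ ($k{\left(B \right)} = \left(B^{2} + B^{2}\right) + B = 2 B^{2} + B = B + 2 B^{2}$)
$C = 7744$ ($C = \left(4 - 92\right)^{2} = \left(-88\right)^{2} = 7744$)
$\left(C + 2833\right) + k{\left(t \right)} = \left(7744 + 2833\right) + 150 \left(1 + 2 \cdot 150\right) = 10577 + 150 \left(1 + 300\right) = 10577 + 150 \cdot 301 = 10577 + 45150 = 55727$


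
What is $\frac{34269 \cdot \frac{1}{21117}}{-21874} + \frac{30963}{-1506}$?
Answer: $- \frac{397285328238}{19323371293} \approx -20.56$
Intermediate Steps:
$\frac{34269 \cdot \frac{1}{21117}}{-21874} + \frac{30963}{-1506} = 34269 \cdot \frac{1}{21117} \left(- \frac{1}{21874}\right) + 30963 \left(- \frac{1}{1506}\right) = \frac{11423}{7039} \left(- \frac{1}{21874}\right) - \frac{10321}{502} = - \frac{11423}{153971086} - \frac{10321}{502} = - \frac{397285328238}{19323371293}$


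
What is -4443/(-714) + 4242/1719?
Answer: 1185145/136374 ≈ 8.6904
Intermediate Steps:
-4443/(-714) + 4242/1719 = -4443*(-1/714) + 4242*(1/1719) = 1481/238 + 1414/573 = 1185145/136374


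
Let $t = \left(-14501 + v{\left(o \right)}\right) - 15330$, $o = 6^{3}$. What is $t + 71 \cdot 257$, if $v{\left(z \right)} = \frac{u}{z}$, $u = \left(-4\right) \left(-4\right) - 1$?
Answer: $- \frac{834043}{72} \approx -11584.0$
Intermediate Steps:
$u = 15$ ($u = 16 - 1 = 15$)
$o = 216$
$v{\left(z \right)} = \frac{15}{z}$
$t = - \frac{2147827}{72}$ ($t = \left(-14501 + \frac{15}{216}\right) - 15330 = \left(-14501 + 15 \cdot \frac{1}{216}\right) - 15330 = \left(-14501 + \frac{5}{72}\right) - 15330 = - \frac{1044067}{72} - 15330 = - \frac{2147827}{72} \approx -29831.0$)
$t + 71 \cdot 257 = - \frac{2147827}{72} + 71 \cdot 257 = - \frac{2147827}{72} + 18247 = - \frac{834043}{72}$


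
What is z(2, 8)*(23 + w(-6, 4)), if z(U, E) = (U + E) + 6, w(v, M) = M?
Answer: 432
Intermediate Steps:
z(U, E) = 6 + E + U (z(U, E) = (E + U) + 6 = 6 + E + U)
z(2, 8)*(23 + w(-6, 4)) = (6 + 8 + 2)*(23 + 4) = 16*27 = 432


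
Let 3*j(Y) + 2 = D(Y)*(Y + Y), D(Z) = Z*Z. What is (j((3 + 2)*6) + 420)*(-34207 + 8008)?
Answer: -482568114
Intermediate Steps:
D(Z) = Z²
j(Y) = -⅔ + 2*Y³/3 (j(Y) = -⅔ + (Y²*(Y + Y))/3 = -⅔ + (Y²*(2*Y))/3 = -⅔ + (2*Y³)/3 = -⅔ + 2*Y³/3)
(j((3 + 2)*6) + 420)*(-34207 + 8008) = ((-⅔ + 2*((3 + 2)*6)³/3) + 420)*(-34207 + 8008) = ((-⅔ + 2*(5*6)³/3) + 420)*(-26199) = ((-⅔ + (⅔)*30³) + 420)*(-26199) = ((-⅔ + (⅔)*27000) + 420)*(-26199) = ((-⅔ + 18000) + 420)*(-26199) = (53998/3 + 420)*(-26199) = (55258/3)*(-26199) = -482568114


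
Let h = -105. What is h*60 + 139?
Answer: -6161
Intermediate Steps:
h*60 + 139 = -105*60 + 139 = -6300 + 139 = -6161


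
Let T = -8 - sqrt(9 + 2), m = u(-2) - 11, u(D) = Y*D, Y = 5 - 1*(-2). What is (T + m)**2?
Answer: (33 + sqrt(11))**2 ≈ 1318.9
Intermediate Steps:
Y = 7 (Y = 5 + 2 = 7)
u(D) = 7*D
m = -25 (m = 7*(-2) - 11 = -14 - 11 = -25)
T = -8 - sqrt(11) ≈ -11.317
(T + m)**2 = ((-8 - sqrt(11)) - 25)**2 = (-33 - sqrt(11))**2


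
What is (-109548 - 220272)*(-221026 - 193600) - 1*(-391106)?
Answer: 136752338426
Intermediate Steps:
(-109548 - 220272)*(-221026 - 193600) - 1*(-391106) = -329820*(-414626) + 391106 = 136751947320 + 391106 = 136752338426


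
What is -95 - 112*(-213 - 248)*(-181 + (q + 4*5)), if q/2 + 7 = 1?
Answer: -8932431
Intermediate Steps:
q = -12 (q = -14 + 2*1 = -14 + 2 = -12)
-95 - 112*(-213 - 248)*(-181 + (q + 4*5)) = -95 - 112*(-213 - 248)*(-181 + (-12 + 4*5)) = -95 - (-51632)*(-181 + (-12 + 20)) = -95 - (-51632)*(-181 + 8) = -95 - (-51632)*(-173) = -95 - 112*79753 = -95 - 8932336 = -8932431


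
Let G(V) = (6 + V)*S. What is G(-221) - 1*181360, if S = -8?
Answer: -179640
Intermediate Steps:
G(V) = -48 - 8*V (G(V) = (6 + V)*(-8) = -48 - 8*V)
G(-221) - 1*181360 = (-48 - 8*(-221)) - 1*181360 = (-48 + 1768) - 181360 = 1720 - 181360 = -179640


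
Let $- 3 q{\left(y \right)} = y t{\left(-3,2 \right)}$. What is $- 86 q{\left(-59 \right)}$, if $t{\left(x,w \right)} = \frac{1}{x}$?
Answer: $\frac{5074}{9} \approx 563.78$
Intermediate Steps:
$q{\left(y \right)} = \frac{y}{9}$ ($q{\left(y \right)} = - \frac{y \frac{1}{-3}}{3} = - \frac{y \left(- \frac{1}{3}\right)}{3} = - \frac{\left(- \frac{1}{3}\right) y}{3} = \frac{y}{9}$)
$- 86 q{\left(-59 \right)} = - 86 \cdot \frac{1}{9} \left(-59\right) = \left(-86\right) \left(- \frac{59}{9}\right) = \frac{5074}{9}$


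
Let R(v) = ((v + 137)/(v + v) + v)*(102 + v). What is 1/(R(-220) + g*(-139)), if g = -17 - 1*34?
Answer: 220/7265883 ≈ 3.0278e-5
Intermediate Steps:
R(v) = (102 + v)*(v + (137 + v)/(2*v)) (R(v) = ((137 + v)/((2*v)) + v)*(102 + v) = ((137 + v)*(1/(2*v)) + v)*(102 + v) = ((137 + v)/(2*v) + v)*(102 + v) = (v + (137 + v)/(2*v))*(102 + v) = (102 + v)*(v + (137 + v)/(2*v)))
g = -51 (g = -17 - 34 = -51)
1/(R(-220) + g*(-139)) = 1/((239/2 + (-220)**2 + 6987/(-220) + (205/2)*(-220)) - 51*(-139)) = 1/((239/2 + 48400 + 6987*(-1/220) - 22550) + 7089) = 1/((239/2 + 48400 - 6987/220 - 22550) + 7089) = 1/(5706303/220 + 7089) = 1/(7265883/220) = 220/7265883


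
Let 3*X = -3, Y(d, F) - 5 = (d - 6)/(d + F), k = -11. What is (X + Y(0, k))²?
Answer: 2500/121 ≈ 20.661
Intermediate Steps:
Y(d, F) = 5 + (-6 + d)/(F + d) (Y(d, F) = 5 + (d - 6)/(d + F) = 5 + (-6 + d)/(F + d))
X = -1 (X = (⅓)*(-3) = -1)
(X + Y(0, k))² = (-1 + (-6 + 5*(-11) + 6*0)/(-11 + 0))² = (-1 + (-6 - 55 + 0)/(-11))² = (-1 - 1/11*(-61))² = (-1 + 61/11)² = (50/11)² = 2500/121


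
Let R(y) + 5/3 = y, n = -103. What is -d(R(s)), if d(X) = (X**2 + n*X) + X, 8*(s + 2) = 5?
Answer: -184033/576 ≈ -319.50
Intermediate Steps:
s = -11/8 (s = -2 + (1/8)*5 = -2 + 5/8 = -11/8 ≈ -1.3750)
R(y) = -5/3 + y
d(X) = X**2 - 102*X (d(X) = (X**2 - 103*X) + X = X**2 - 102*X)
-d(R(s)) = -(-5/3 - 11/8)*(-102 + (-5/3 - 11/8)) = -(-73)*(-102 - 73/24)/24 = -(-73)*(-2521)/(24*24) = -1*184033/576 = -184033/576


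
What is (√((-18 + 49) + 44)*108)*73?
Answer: 39420*√3 ≈ 68278.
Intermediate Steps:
(√((-18 + 49) + 44)*108)*73 = (√(31 + 44)*108)*73 = (√75*108)*73 = ((5*√3)*108)*73 = (540*√3)*73 = 39420*√3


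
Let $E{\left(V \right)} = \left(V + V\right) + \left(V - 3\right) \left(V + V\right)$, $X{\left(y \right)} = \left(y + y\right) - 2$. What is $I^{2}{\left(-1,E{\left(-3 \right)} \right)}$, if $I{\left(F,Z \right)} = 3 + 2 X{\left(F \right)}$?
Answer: $25$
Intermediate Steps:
$X{\left(y \right)} = -2 + 2 y$ ($X{\left(y \right)} = 2 y - 2 = -2 + 2 y$)
$E{\left(V \right)} = 2 V + 2 V \left(-3 + V\right)$ ($E{\left(V \right)} = 2 V + \left(-3 + V\right) 2 V = 2 V + 2 V \left(-3 + V\right)$)
$I{\left(F,Z \right)} = -1 + 4 F$ ($I{\left(F,Z \right)} = 3 + 2 \left(-2 + 2 F\right) = 3 + \left(-4 + 4 F\right) = -1 + 4 F$)
$I^{2}{\left(-1,E{\left(-3 \right)} \right)} = \left(-1 + 4 \left(-1\right)\right)^{2} = \left(-1 - 4\right)^{2} = \left(-5\right)^{2} = 25$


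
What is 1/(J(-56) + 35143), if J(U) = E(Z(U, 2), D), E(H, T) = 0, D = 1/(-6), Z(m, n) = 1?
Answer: 1/35143 ≈ 2.8455e-5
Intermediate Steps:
D = -⅙ ≈ -0.16667
J(U) = 0
1/(J(-56) + 35143) = 1/(0 + 35143) = 1/35143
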